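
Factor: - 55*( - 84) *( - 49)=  - 2^2*3^1 * 5^1*7^3 * 11^1 = - 226380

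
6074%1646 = 1136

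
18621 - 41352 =-22731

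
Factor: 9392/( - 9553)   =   - 2^4*41^( - 1 )*233^( - 1)*587^1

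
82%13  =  4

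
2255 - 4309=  - 2054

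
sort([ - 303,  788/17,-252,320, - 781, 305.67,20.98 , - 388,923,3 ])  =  [ - 781, - 388, - 303,- 252, 3,20.98,788/17,305.67 , 320,923 ]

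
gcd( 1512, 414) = 18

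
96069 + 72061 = 168130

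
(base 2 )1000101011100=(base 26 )6EO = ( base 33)42m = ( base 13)203b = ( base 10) 4444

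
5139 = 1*5139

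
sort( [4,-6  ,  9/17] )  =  [ - 6,9/17, 4 ] 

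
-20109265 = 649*( - 30985) 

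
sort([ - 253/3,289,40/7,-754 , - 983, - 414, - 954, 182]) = [ - 983, - 954, - 754, - 414, - 253/3, 40/7, 182, 289] 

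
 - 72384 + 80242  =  7858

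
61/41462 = 61/41462 = 0.00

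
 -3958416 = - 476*8316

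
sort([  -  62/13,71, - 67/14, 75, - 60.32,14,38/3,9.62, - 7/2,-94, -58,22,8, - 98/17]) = [ - 94, - 60.32,- 58,  -  98/17, -67/14, - 62/13,  -  7/2,8,9.62, 38/3,14,22,  71,75] 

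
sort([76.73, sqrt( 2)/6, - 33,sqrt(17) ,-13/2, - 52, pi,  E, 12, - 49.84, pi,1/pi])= [ - 52 ,-49.84, - 33,  -  13/2,sqrt(2) /6, 1/pi,E,  pi, pi,  sqrt(17 ), 12 , 76.73]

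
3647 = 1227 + 2420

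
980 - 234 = 746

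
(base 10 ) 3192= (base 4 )301320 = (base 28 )420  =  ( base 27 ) 4A6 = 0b110001111000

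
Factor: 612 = 2^2*3^2 * 17^1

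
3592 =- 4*( - 898)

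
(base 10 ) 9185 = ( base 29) AQL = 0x23E1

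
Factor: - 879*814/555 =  - 2^1 * 5^(-1) * 11^1*293^1 =- 6446/5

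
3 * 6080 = 18240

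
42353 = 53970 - 11617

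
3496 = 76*46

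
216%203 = 13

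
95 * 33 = 3135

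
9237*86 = 794382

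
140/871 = 140/871 = 0.16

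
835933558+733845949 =1569779507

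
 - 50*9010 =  - 450500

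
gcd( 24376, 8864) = 2216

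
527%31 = 0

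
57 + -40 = 17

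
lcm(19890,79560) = 79560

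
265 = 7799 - 7534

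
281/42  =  6 + 29/42 = 6.69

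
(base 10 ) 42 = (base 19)24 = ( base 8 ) 52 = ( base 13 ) 33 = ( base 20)22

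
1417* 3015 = 4272255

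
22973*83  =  1906759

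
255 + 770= 1025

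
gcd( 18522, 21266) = 686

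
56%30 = 26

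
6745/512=13 + 89/512 =13.17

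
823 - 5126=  - 4303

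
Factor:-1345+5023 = 2^1*3^1*613^1=3678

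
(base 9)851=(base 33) l1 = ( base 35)JT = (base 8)1266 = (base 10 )694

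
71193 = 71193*1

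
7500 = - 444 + 7944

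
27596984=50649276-23052292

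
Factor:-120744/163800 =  - 3^1 * 5^( - 2 )*7^( - 1 ) * 43^1 = - 129/175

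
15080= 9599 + 5481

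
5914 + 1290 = 7204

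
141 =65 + 76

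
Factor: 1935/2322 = 2^ ( - 1 )*3^( - 1 )*5^1 = 5/6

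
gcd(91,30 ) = 1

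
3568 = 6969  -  3401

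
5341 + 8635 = 13976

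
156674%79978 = 76696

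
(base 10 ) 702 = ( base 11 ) 589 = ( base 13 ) 420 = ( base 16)2be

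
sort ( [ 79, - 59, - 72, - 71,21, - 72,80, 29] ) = [ - 72, - 72, - 71, - 59,21, 29, 79, 80]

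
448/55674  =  224/27837 = 0.01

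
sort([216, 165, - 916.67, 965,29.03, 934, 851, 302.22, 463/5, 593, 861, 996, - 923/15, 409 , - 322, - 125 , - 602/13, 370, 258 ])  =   [-916.67 , - 322, - 125, - 923/15, - 602/13, 29.03,463/5, 165,216, 258,302.22,370, 409, 593, 851,861, 934 , 965,996 ] 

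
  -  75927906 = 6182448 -82110354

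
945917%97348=69785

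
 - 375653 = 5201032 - 5576685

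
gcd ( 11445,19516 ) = 7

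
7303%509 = 177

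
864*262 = 226368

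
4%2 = 0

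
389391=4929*79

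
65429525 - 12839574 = 52589951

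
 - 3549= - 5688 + 2139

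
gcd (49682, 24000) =2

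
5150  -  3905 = 1245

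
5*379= 1895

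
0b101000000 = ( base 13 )1b8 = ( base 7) 635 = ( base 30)AK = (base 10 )320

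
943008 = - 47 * ( - 20064) 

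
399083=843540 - 444457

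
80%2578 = 80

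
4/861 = 4/861 = 0.00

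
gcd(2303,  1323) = 49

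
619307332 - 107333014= 511974318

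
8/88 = 1/11  =  0.09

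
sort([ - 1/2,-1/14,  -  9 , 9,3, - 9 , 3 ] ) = [-9,-9, - 1/2, - 1/14,3,3,9] 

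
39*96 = 3744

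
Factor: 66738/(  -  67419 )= - 98/99= -2^1* 3^(-2 )*7^2*11^ (-1)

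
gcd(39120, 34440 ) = 120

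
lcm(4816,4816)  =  4816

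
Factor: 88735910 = 2^1 * 5^1*8873591^1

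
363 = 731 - 368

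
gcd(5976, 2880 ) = 72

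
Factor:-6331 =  - 13^1*487^1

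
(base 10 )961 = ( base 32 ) U1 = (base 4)33001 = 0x3c1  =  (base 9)1277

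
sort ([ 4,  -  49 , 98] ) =[  -  49, 4, 98]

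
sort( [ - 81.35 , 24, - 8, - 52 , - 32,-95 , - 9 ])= [ - 95, - 81.35, - 52,  -  32, - 9,-8,  24 ] 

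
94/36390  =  47/18195 = 0.00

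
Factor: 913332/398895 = 2^2*5^( - 1 )*29^( - 1 )*83^1 = 332/145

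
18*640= 11520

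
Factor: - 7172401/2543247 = -3^( - 2)*7^( - 2) * 73^(-1 ) * 79^ (  -  1 )*241^1*29761^1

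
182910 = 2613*70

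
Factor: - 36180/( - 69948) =3^1*5^1*29^( - 1) =15/29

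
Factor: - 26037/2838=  - 789/86= -2^ (- 1 ) *3^1*43^( - 1) * 263^1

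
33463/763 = 307/7 = 43.86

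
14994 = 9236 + 5758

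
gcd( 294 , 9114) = 294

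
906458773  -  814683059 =91775714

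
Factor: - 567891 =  - 3^6*19^1*41^1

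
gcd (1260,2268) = 252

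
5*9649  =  48245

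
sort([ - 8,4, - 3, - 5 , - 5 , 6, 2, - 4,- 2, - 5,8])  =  [-8, -5, - 5 ,  -  5, - 4 , - 3,-2, 2, 4 , 6, 8]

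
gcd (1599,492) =123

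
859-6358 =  - 5499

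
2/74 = 1/37 = 0.03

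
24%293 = 24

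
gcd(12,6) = 6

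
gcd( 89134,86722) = 2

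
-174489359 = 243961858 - 418451217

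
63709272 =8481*7512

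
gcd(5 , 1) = 1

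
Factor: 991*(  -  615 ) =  -609465= - 3^1*5^1*41^1 * 991^1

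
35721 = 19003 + 16718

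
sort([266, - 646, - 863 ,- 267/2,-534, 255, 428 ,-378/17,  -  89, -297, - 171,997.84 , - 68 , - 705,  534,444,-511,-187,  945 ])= [ - 863,-705,-646 ,  -  534,  -  511,  -  297, -187, - 171, - 267/2, - 89, - 68, - 378/17,255,266,  428, 444,534, 945,997.84]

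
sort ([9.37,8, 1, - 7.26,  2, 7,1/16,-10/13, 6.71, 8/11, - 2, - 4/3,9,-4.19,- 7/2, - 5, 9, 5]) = [ - 7.26,  -  5, - 4.19,  -  7/2,-2 , - 4/3,- 10/13,  1/16 , 8/11,  1,2,5, 6.71, 7 , 8, 9,9,9.37]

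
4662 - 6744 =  - 2082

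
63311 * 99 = 6267789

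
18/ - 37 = -1 + 19/37 = - 0.49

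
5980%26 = 0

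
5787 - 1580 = 4207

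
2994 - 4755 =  - 1761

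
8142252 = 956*8517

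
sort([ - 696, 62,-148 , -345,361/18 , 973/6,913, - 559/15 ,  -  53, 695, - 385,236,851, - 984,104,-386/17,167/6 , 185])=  [ - 984,-696,-385, - 345 , - 148,-53, - 559/15 , - 386/17,361/18, 167/6,62, 104  ,  973/6,185, 236,695 , 851, 913 ]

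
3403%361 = 154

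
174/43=4+2/43 = 4.05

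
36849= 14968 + 21881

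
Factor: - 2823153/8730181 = -3^1*19^1*49529^1*8730181^( - 1) 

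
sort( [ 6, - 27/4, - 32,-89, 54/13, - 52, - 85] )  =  [ - 89, - 85, - 52 , - 32,-27/4, 54/13, 6]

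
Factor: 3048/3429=8/9= 2^3*3^( - 2 ) 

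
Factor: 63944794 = 2^1  *31972397^1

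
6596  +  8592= 15188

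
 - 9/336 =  - 1 + 109/112 = - 0.03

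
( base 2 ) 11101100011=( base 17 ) 694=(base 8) 3543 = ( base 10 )1891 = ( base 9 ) 2531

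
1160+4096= 5256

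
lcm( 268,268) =268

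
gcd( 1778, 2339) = 1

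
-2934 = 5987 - 8921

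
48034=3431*14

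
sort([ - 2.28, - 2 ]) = [-2.28 , - 2 ]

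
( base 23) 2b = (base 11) 52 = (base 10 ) 57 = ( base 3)2010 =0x39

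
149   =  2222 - 2073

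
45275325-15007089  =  30268236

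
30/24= 5/4 = 1.25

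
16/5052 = 4/1263 = 0.00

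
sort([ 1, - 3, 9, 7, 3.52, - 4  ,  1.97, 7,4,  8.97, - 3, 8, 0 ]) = [ - 4, - 3,- 3,0,1,  1.97,3.52,4,  7, 7  ,  8,8.97, 9 ]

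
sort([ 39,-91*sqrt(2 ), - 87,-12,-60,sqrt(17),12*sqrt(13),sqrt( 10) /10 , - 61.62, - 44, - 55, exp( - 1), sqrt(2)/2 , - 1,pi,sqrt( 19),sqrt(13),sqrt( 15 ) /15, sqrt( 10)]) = [ - 91 * sqrt (2 ), - 87, - 61.62 ,  -  60, - 55, - 44,-12, - 1,sqrt(15)/15,sqrt(10 )/10,exp ( - 1),sqrt( 2 ) /2 , pi, sqrt(10),sqrt(13), sqrt(17), sqrt (19),39,12*sqrt (13) ] 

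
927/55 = 16+47/55 = 16.85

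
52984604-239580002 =  -  186595398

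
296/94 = 3  +  7/47 = 3.15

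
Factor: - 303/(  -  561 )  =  101/187  =  11^( - 1)*17^( - 1)*101^1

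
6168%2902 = 364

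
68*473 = 32164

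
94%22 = 6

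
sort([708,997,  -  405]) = [-405,708,997 ] 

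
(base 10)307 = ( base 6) 1231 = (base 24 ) CJ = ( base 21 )ED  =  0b100110011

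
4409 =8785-4376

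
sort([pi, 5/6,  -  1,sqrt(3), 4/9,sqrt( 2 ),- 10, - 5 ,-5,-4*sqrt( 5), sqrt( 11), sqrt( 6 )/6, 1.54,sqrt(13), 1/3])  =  [-10, - 4*sqrt( 5 ), - 5, - 5,-1, 1/3, sqrt( 6)/6 , 4/9, 5/6,sqrt( 2 ),1.54,sqrt(3) , pi, sqrt( 11 ),sqrt(13 ) ] 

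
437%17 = 12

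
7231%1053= 913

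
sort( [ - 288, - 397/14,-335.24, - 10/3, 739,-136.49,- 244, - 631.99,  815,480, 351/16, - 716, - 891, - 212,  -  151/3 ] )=[- 891, - 716,-631.99 ,  -  335.24, -288,-244,-212, - 136.49,-151/3,- 397/14 ,-10/3, 351/16, 480,  739 , 815]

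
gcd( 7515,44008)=1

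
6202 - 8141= -1939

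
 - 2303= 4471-6774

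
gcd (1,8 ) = 1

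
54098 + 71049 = 125147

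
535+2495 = 3030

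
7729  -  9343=  -  1614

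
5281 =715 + 4566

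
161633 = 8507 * 19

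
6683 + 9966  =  16649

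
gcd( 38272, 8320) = 1664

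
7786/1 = 7786 = 7786.00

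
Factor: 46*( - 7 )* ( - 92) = 29624  =  2^3*7^1 * 23^2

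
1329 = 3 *443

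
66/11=6 = 6.00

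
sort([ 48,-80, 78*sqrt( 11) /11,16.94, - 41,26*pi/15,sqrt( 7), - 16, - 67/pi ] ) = [ - 80,-41, -67/pi,-16,  sqrt( 7), 26*pi/15,16.94,  78*sqrt(11)/11, 48]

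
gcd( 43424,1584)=16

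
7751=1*7751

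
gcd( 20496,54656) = 6832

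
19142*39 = 746538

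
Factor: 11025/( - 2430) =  - 2^ ( - 1 ) *3^ ( - 3 )*5^1 * 7^2 =- 245/54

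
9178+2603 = 11781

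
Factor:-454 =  - 2^1*227^1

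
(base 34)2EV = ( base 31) 2st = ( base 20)70j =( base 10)2819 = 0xB03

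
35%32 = 3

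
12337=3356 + 8981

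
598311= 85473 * 7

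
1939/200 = 1939/200 = 9.70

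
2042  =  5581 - 3539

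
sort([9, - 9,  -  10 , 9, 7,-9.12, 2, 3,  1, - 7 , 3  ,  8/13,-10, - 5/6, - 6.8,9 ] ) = [ - 10,- 10, - 9.12, - 9,-7, - 6.8 , - 5/6, 8/13,1, 2, 3, 3, 7 , 9, 9, 9]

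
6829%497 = 368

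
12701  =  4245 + 8456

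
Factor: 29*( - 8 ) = - 2^3 * 29^1=-232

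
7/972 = 7/972 = 0.01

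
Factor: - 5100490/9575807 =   -  2^1 * 5^1*31^(-1)*103^ ( - 1) * 2999^( - 1)*510049^1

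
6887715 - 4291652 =2596063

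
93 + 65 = 158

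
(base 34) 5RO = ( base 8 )15102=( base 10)6722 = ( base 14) 2642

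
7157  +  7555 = 14712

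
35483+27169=62652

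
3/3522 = 1/1174= 0.00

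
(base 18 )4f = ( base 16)57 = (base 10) 87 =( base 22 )3l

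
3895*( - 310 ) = - 1207450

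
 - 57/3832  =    -  57/3832 = - 0.01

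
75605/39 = 75605/39 = 1938.59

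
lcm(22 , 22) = 22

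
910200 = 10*91020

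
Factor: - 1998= - 2^1*3^3*37^1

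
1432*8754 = 12535728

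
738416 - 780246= - 41830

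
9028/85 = 106 + 18/85 = 106.21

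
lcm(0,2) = 0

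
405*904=366120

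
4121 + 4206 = 8327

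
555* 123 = 68265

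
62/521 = 62/521= 0.12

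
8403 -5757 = 2646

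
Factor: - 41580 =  - 2^2*3^3*5^1 * 7^1 * 11^1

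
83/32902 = 83/32902 = 0.00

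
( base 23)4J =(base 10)111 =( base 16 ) 6f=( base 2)1101111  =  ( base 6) 303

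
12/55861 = 12/55861 = 0.00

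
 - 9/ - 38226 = 3/12742 = 0.00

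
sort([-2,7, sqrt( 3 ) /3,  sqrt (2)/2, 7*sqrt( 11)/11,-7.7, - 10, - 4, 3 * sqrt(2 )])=[  -  10 ,-7.7 , - 4, - 2,  sqrt( 3 ) /3,sqrt( 2) /2,7*sqrt( 11 )/11,3*sqrt(2), 7]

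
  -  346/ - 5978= 173/2989 = 0.06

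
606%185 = 51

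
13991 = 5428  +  8563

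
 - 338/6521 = -1 + 6183/6521 = - 0.05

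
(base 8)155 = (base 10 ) 109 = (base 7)214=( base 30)3j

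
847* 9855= 8347185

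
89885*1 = 89885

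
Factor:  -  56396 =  - 2^2*23^1*613^1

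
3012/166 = 1506/83 = 18.14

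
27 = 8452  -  8425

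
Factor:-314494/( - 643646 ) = 157247^1*321823^( - 1) = 157247/321823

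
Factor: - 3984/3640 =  - 498/455 = - 2^1*3^1*5^( - 1 )*7^ ( - 1 )*13^( - 1)*83^1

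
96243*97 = 9335571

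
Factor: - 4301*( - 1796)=7724596 = 2^2*11^1*17^1*23^1*449^1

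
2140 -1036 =1104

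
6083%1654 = 1121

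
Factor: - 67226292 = - 2^2*3^2*7^1 * 29^1*9199^1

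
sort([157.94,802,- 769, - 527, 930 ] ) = [  -  769, - 527 , 157.94, 802,  930] 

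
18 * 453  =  8154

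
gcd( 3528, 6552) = 504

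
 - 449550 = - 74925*6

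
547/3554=547/3554 = 0.15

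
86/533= 86/533 =0.16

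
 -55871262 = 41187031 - 97058293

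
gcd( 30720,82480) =80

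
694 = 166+528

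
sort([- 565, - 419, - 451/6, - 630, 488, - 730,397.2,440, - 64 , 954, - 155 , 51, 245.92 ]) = [-730, - 630,  -  565, - 419, - 155, - 451/6, - 64, 51, 245.92,397.2, 440, 488, 954] 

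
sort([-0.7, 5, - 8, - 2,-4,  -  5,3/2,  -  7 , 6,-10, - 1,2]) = [ - 10, - 8, - 7, - 5 ,  -  4,-2, - 1, - 0.7,3/2 , 2, 5,6 ]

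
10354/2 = 5177 = 5177.00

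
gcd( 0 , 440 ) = 440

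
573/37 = 573/37  =  15.49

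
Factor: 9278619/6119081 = 3^1  *7^1*23^ ( - 1 )*266047^( - 1)*441839^1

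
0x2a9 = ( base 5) 10211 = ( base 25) 126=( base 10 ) 681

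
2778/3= 926 = 926.00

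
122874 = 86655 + 36219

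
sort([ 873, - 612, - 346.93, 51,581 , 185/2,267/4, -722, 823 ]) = [ - 722, - 612, - 346.93 , 51,267/4, 185/2, 581,823,  873 ]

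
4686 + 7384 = 12070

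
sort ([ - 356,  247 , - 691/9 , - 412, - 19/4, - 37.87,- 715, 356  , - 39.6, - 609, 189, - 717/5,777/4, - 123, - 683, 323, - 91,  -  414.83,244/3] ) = [  -  715, - 683,  -  609, - 414.83, - 412, - 356, - 717/5, - 123 , - 91, - 691/9, - 39.6, - 37.87, - 19/4,244/3, 189, 777/4, 247, 323, 356 ]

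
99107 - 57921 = 41186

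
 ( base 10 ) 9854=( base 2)10011001111110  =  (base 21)1175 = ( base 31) A7R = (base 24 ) H2E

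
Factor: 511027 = 11^1 * 46457^1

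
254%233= 21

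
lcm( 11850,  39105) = 391050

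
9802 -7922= 1880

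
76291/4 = 19072 + 3/4  =  19072.75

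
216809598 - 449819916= - 233010318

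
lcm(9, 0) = 0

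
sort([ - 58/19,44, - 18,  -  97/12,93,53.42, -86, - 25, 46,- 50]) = [ - 86, - 50, - 25, - 18, - 97/12, - 58/19, 44,46, 53.42,  93]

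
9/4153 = 9/4153 = 0.00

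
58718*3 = 176154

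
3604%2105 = 1499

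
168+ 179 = 347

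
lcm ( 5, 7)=35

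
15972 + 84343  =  100315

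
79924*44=3516656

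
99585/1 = 99585 = 99585.00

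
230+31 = 261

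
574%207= 160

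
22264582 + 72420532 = 94685114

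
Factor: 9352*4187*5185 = 2^3*5^1*7^1*17^1*53^1 *61^1* 79^1 * 167^1=203028132440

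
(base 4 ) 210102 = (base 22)4HC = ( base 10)2322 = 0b100100010010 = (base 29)2m2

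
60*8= 480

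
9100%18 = 10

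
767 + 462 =1229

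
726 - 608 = 118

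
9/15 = 3/5 = 0.60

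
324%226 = 98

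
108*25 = 2700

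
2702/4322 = 1351/2161 = 0.63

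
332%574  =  332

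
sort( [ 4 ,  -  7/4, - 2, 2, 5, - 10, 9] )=[-10,  -  2,- 7/4,2,4, 5,  9]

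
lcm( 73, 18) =1314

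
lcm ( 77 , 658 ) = 7238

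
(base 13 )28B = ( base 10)453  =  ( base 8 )705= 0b111000101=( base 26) HB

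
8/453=8/453 = 0.02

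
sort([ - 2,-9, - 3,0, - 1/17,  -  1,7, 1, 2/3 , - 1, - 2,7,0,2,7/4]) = [ - 9 ,  -  3, - 2, - 2, - 1,-1,-1/17,0,0,  2/3,1,7/4,  2,7, 7]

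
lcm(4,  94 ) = 188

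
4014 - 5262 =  - 1248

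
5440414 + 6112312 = 11552726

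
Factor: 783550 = 2^1 * 5^2*15671^1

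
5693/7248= 5693/7248 = 0.79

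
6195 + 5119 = 11314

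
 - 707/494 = - 707/494=- 1.43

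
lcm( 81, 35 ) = 2835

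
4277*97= 414869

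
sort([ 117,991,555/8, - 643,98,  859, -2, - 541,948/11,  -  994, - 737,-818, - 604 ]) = [ - 994 , - 818, - 737,  -  643,-604, - 541, - 2, 555/8, 948/11,98,117,859,991]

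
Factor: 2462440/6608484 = 2^1 * 3^( - 2)*5^1*61561^1 * 183569^( - 1) = 615610/1652121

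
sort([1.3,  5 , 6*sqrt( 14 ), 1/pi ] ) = [1/pi, 1.3, 5,6*  sqrt( 14 ) ]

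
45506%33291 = 12215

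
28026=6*4671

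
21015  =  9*2335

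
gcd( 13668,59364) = 204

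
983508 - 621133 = 362375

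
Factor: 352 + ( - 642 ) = - 290 = - 2^1 * 5^1*29^1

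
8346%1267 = 744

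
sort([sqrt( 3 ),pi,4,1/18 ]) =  [ 1/18,sqrt( 3),pi, 4]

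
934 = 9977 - 9043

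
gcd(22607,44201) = 1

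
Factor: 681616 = 2^4*13^1*29^1*113^1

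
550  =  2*275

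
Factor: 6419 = 7^2 * 131^1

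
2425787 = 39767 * 61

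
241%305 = 241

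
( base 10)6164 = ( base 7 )23654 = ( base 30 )6PE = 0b1100000010100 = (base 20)f84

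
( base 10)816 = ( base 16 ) 330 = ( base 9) 1106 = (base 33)oo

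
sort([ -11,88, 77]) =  [ - 11, 77, 88] 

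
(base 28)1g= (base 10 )44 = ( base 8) 54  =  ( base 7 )62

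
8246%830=776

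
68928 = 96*718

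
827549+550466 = 1378015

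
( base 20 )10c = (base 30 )dm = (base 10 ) 412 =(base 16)19C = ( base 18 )14g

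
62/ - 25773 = -62/25773 = - 0.00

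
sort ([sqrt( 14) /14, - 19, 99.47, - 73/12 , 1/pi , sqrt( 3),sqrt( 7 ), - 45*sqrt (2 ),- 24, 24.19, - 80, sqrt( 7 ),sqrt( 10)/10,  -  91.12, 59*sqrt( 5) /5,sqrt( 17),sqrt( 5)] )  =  [- 91.12, - 80, - 45 * sqrt( 2), - 24, - 19,- 73/12,sqrt( 14)/14,sqrt( 10 ) /10,1/pi, sqrt( 3),sqrt( 5 ), sqrt ( 7) , sqrt( 7), sqrt(17), 24.19,59*sqrt( 5)/5,  99.47 ] 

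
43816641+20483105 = 64299746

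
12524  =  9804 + 2720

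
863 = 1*863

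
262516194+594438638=856954832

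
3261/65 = 3261/65 = 50.17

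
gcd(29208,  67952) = 8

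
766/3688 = 383/1844=0.21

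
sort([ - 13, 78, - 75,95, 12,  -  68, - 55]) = [ - 75, - 68,-55,-13  ,  12,78, 95 ] 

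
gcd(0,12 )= 12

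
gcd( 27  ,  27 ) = 27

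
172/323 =172/323 = 0.53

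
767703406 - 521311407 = 246391999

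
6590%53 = 18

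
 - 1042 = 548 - 1590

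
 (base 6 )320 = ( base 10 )120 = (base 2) 1111000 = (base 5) 440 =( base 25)4k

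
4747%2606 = 2141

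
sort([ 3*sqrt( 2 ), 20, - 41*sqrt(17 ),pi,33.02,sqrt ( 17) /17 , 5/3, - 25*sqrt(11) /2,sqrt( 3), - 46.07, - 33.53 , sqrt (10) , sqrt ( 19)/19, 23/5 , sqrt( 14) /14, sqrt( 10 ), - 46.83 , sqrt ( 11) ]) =[  -  41*sqrt(17),-46.83, - 46.07, - 25 *sqrt ( 11 )/2, - 33.53,sqrt ( 19 ) /19, sqrt ( 17 ) /17, sqrt( 14)/14 , 5/3, sqrt ( 3),pi,  sqrt (10),sqrt( 10) , sqrt( 11 ),3*sqrt( 2), 23/5,20, 33.02 ] 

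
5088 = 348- -4740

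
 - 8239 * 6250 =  - 51493750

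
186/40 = 93/20 =4.65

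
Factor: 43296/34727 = 96/77 = 2^5*3^1*7^ ( - 1 )*11^( - 1) 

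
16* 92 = 1472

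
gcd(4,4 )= 4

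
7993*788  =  6298484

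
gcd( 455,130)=65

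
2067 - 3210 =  - 1143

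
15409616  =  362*42568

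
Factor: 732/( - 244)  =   - 3^1 = - 3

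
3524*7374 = 25985976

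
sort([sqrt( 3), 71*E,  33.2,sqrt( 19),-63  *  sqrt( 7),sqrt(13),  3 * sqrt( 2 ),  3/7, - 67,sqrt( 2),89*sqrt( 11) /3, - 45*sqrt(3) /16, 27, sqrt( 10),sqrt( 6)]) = [  -  63*sqrt( 7), - 67 , - 45*sqrt(3) /16,  3/7,sqrt( 2) , sqrt( 3), sqrt( 6 ), sqrt(10 ),  sqrt(13),  3*sqrt( 2 ), sqrt( 19),27,33.2, 89*sqrt( 11 )/3,  71*E ]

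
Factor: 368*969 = 356592= 2^4*3^1*17^1*19^1*23^1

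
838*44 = 36872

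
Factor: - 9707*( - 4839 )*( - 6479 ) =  - 3^1 * 11^1* 17^1 * 19^1 * 31^1 * 571^1*1613^1 = -304332708867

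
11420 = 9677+1743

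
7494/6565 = 1+ 929/6565 = 1.14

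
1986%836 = 314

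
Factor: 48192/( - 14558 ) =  - 96/29 = - 2^5* 3^1*29^( - 1) 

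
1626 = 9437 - 7811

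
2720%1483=1237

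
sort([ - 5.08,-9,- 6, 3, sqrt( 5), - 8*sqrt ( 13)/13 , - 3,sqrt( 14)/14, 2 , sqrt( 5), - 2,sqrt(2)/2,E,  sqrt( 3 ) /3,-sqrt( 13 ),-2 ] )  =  [ - 9 , - 6, - 5.08,  -  sqrt( 13), -3, - 8*sqrt( 13)/13,-2 ,-2,sqrt( 14)/14, sqrt( 3)/3,sqrt( 2 ) /2, 2, sqrt( 5),  sqrt(5),E , 3 ] 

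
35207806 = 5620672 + 29587134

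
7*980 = 6860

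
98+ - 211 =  - 113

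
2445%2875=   2445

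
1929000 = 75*25720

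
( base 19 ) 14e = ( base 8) 703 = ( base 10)451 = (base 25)I1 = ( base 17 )199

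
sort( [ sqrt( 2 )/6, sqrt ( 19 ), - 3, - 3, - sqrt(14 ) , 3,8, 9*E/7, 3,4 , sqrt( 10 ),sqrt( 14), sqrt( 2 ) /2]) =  [ - sqrt( 14), - 3, - 3, sqrt ( 2 )/6,sqrt( 2)/2, 3,3, sqrt( 10 ) , 9*E/7,sqrt( 14 ),4,sqrt(19 ), 8 ]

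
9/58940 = 9/58940 =0.00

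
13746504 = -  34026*( - 404 ) 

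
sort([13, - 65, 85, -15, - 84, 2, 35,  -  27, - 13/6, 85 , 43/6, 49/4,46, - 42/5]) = [-84, - 65, - 27, -15, - 42/5, - 13/6, 2, 43/6, 49/4,13, 35, 46, 85,85]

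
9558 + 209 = 9767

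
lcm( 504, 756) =1512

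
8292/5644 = 1  +  662/1411 = 1.47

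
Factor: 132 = 2^2*3^1*11^1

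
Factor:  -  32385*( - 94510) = 3060706350 = 2^1*3^1*5^2*13^1*17^1*127^1*727^1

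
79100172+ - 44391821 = 34708351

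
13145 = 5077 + 8068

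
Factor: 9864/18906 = 2^2*3^1*23^( - 1) = 12/23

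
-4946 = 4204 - 9150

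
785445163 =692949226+92495937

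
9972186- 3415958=6556228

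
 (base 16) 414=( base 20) 2c4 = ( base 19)2GI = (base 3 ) 1102200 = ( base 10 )1044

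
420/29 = 420/29 = 14.48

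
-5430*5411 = - 29381730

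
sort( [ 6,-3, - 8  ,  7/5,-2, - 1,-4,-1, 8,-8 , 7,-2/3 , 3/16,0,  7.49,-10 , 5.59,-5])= [ - 10,-8 ,-8, - 5, - 4,-3,-2, - 1,-1 ,-2/3,0,3/16,  7/5, 5.59, 6,7,7.49,8]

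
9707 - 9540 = 167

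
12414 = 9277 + 3137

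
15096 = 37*408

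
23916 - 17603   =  6313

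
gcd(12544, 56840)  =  392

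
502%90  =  52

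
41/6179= 41/6179 = 0.01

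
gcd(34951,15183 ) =7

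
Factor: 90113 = 97^1*929^1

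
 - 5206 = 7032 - 12238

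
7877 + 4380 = 12257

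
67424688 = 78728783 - 11304095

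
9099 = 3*3033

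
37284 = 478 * 78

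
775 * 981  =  760275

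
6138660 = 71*86460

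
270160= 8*33770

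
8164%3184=1796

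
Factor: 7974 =2^1 * 3^2*443^1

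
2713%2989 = 2713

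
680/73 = 9 + 23/73 = 9.32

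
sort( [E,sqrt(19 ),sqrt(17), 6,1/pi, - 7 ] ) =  [ - 7, 1/pi , E, sqrt (17),sqrt(19),  6] 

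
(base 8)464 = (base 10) 308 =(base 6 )1232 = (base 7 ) 620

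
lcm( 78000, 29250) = 234000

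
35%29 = 6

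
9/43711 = 9/43711 = 0.00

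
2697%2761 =2697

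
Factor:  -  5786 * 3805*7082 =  - 2^2*5^1*11^1* 263^1*761^1*3541^1 = - 155915399860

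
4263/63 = 67+ 2/3 = 67.67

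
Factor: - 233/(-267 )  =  3^( - 1 )*89^( - 1) * 233^1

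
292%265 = 27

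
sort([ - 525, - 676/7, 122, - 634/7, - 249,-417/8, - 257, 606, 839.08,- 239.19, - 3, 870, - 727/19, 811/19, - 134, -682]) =[  -  682, - 525,  -  257,-249, - 239.19,-134, - 676/7, - 634/7, - 417/8, - 727/19,-3, 811/19, 122, 606,  839.08,870]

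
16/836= 4/209   =  0.02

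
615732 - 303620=312112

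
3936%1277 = 105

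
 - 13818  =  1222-15040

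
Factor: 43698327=3^1*3571^1*4079^1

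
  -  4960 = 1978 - 6938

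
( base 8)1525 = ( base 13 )508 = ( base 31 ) RG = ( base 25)193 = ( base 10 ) 853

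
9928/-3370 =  - 3 + 91/1685 = -2.95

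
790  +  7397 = 8187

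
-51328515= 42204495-93533010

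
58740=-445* ( - 132 )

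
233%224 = 9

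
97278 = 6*16213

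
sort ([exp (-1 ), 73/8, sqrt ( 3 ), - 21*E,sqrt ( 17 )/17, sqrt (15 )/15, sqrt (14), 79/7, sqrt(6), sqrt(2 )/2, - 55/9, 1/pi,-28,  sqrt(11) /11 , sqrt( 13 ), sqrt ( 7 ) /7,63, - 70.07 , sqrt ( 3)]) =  [ - 70.07,- 21*E, - 28,-55/9, sqrt(17 ) /17,sqrt(15)/15,sqrt( 11 ) /11, 1/pi,  exp( - 1 ), sqrt(7)/7,sqrt ( 2)/2, sqrt(3 ),sqrt( 3), sqrt (6 ),sqrt( 13),sqrt( 14 ), 73/8, 79/7,63 ]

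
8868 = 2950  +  5918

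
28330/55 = 5666/11 = 515.09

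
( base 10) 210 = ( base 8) 322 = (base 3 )21210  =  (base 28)7E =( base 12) 156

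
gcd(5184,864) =864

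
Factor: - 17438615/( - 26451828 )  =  2^ (-2) * 3^( - 2) * 5^1 *13^(  -  1)*29^( - 1 )*839^1*1949^ ( - 1)*  4157^1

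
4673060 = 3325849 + 1347211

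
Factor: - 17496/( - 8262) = 2^2*3^2*17^( - 1 ) = 36/17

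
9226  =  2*4613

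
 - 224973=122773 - 347746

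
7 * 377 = 2639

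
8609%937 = 176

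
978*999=977022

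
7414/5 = 7414/5 = 1482.80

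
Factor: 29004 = 2^2*3^1*2417^1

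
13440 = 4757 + 8683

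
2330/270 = 233/27 =8.63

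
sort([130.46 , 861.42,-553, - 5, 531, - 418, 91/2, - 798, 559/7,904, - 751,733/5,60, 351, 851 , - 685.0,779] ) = [ - 798, - 751 , - 685.0,  -  553, - 418, - 5,91/2, 60, 559/7, 130.46,733/5 , 351, 531,779, 851, 861.42, 904 ]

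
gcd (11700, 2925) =2925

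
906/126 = 151/21 = 7.19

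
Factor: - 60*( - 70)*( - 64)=  -  268800 = - 2^9*3^1*5^2*7^1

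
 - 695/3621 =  - 1 + 2926/3621 = - 0.19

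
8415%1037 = 119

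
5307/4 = 1326 + 3/4 = 1326.75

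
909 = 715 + 194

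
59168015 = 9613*6155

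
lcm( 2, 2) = 2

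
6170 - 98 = 6072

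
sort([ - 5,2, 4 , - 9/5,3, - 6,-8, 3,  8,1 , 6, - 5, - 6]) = [ - 8,-6,-6,-5, - 5, - 9/5, 1, 2, 3,3,4,6, 8 ] 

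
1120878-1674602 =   -  553724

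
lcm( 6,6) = 6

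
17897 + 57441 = 75338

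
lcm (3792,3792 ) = 3792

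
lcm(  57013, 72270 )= 5131170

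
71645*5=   358225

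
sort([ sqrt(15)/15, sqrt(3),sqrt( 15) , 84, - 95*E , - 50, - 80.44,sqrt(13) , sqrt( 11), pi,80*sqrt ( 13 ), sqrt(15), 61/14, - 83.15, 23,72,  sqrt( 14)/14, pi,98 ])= [-95*E, - 83.15, - 80.44, - 50 , sqrt(15 ) /15, sqrt( 14 )/14,sqrt ( 3),  pi,  pi, sqrt (11 ) , sqrt ( 13), sqrt ( 15),sqrt( 15), 61/14,23,  72, 84, 98, 80*sqrt( 13)]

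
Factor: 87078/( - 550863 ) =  - 46/291=- 2^1*3^( - 1 )*23^1*97^( - 1)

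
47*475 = 22325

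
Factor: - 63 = -3^2*7^1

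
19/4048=19/4048  =  0.00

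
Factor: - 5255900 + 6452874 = 1196974 = 2^1*598487^1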